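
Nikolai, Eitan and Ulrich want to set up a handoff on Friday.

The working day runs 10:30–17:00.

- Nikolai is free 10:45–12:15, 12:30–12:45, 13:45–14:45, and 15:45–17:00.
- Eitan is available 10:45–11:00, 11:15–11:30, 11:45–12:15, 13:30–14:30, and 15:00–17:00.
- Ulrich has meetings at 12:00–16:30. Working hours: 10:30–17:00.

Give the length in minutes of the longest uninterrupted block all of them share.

30 minutes

Ulrich free within 10:30–17:00: 10:30–12:00, 16:30–17:00.
Nikolai ∩ Eitan: 10:45–11:00, 11:15–11:30, 11:45–12:15, 13:45–14:30, 15:45–17:00.
Nikolai ∩ Eitan ∩ Ulrich: 10:45–11:00, 11:15–11:30, 11:45–12:00, 16:30–17:00.
Common window lengths: 15, 15, 15, 30 min; longest is 30.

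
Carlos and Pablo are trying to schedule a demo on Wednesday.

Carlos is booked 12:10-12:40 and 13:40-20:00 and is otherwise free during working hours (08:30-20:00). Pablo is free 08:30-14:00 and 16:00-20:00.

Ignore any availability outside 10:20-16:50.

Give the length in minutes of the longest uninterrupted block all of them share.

Carlos free within 08:30–20:00: 08:30–12:10, 12:40–13:40.
Carlos ∩ Pablo: 08:30–12:10, 12:40–13:40.
Restricted to 10:20–16:50: 10:20–12:10, 12:40–13:40.
Common window lengths: 110, 60 min; longest is 110.

110 minutes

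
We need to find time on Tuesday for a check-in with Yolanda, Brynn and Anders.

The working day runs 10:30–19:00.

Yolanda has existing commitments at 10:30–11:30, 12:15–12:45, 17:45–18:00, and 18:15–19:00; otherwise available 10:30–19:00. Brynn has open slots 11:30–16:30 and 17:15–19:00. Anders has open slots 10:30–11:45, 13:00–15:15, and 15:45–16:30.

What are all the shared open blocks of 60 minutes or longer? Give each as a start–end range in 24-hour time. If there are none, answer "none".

13:00–15:15

Yolanda free within 10:30–19:00: 11:30–12:15, 12:45–17:45, 18:00–18:15.
Yolanda ∩ Brynn: 11:30–12:15, 12:45–16:30, 17:15–17:45, 18:00–18:15.
Yolanda ∩ Brynn ∩ Anders: 11:30–11:45, 13:00–15:15, 15:45–16:30.
Windows ≥ 60 min: 13:00–15:15.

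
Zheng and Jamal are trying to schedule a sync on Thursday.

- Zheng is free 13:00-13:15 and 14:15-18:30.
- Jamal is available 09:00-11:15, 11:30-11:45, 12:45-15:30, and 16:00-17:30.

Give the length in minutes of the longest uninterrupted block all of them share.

Zheng ∩ Jamal: 13:00–13:15, 14:15–15:30, 16:00–17:30.
Common window lengths: 15, 75, 90 min; longest is 90.

90 minutes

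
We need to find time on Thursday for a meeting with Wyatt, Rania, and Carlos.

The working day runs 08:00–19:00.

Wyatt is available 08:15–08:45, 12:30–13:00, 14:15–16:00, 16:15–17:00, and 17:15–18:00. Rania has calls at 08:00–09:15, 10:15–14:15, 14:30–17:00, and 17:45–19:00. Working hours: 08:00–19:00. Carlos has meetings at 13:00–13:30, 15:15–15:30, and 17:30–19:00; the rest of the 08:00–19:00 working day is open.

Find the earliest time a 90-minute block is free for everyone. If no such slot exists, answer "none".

Rania free within 08:00–19:00: 09:15–10:15, 14:15–14:30, 17:00–17:45.
Carlos free within 08:00–19:00: 08:00–13:00, 13:30–15:15, 15:30–17:30.
Wyatt ∩ Rania: 14:15–14:30, 17:15–17:45.
Wyatt ∩ Rania ∩ Carlos: 14:15–14:30, 17:15–17:30.
Windows ≥ 90 min: (none).

none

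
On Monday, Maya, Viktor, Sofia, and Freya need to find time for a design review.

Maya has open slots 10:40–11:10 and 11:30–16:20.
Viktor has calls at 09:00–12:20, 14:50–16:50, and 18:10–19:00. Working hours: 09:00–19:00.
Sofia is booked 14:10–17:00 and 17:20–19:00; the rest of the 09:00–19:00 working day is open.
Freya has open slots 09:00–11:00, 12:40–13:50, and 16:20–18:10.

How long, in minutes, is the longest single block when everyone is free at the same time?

Viktor free within 09:00–19:00: 12:20–14:50, 16:50–18:10.
Sofia free within 09:00–19:00: 09:00–14:10, 17:00–17:20.
Maya ∩ Viktor: 12:20–14:50.
Maya ∩ Viktor ∩ Sofia: 12:20–14:10.
Maya ∩ Viktor ∩ Sofia ∩ Freya: 12:40–13:50.
Single common window of 70 minutes.

70 minutes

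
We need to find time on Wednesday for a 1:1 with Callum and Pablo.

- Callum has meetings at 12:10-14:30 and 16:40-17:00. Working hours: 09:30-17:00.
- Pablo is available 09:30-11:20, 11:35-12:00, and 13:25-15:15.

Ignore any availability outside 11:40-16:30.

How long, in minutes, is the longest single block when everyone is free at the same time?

Callum free within 09:30–17:00: 09:30–12:10, 14:30–16:40.
Callum ∩ Pablo: 09:30–11:20, 11:35–12:00, 14:30–15:15.
Restricted to 11:40–16:30: 11:40–12:00, 14:30–15:15.
Common window lengths: 20, 45 min; longest is 45.

45 minutes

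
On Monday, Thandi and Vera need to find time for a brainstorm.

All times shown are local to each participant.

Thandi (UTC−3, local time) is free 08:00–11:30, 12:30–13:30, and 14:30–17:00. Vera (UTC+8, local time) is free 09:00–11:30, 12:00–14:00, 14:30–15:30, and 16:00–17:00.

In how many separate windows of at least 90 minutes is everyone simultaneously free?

Thandi → UTC: 11:00–14:30, 15:30–16:30, 17:30–20:00.
Vera → UTC: 01:00–03:30, 04:00–06:00, 06:30–07:30, 08:00–09:00.
Thandi ∩ Vera: (none).
Windows ≥ 90 min: (none).
That's 0 windows.

0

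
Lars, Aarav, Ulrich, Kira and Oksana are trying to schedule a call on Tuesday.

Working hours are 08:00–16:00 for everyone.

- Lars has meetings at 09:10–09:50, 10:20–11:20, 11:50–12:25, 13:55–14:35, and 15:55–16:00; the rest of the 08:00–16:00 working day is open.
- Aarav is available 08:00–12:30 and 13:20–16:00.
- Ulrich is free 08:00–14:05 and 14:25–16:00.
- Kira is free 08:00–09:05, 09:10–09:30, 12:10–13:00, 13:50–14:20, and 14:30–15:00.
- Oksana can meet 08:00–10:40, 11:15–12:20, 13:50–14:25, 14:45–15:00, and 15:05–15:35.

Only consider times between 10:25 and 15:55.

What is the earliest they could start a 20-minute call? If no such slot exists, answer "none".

Lars free within 08:00–16:00: 08:00–09:10, 09:50–10:20, 11:20–11:50, 12:25–13:55, 14:35–15:55.
Lars ∩ Aarav: 08:00–09:10, 09:50–10:20, 11:20–11:50, 12:25–12:30, 13:20–13:55, 14:35–15:55.
Lars ∩ Aarav ∩ Ulrich: 08:00–09:10, 09:50–10:20, 11:20–11:50, 12:25–12:30, 13:20–13:55, 14:35–15:55.
Lars ∩ Aarav ∩ Ulrich ∩ Kira: 08:00–09:05, 12:25–12:30, 13:50–13:55, 14:35–15:00.
Lars ∩ Aarav ∩ Ulrich ∩ Kira ∩ Oksana: 08:00–09:05, 13:50–13:55, 14:45–15:00.
Restricted to 10:25–15:55: 13:50–13:55, 14:45–15:00.
Windows ≥ 20 min: (none).

none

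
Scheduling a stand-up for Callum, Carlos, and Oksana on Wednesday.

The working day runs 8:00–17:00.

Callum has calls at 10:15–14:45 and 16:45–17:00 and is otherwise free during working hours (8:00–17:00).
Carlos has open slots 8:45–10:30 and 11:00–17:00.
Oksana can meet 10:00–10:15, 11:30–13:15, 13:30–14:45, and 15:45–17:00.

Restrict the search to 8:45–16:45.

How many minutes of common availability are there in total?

75 minutes

Callum free within 08:00–17:00: 08:00–10:15, 14:45–16:45.
Callum ∩ Carlos: 08:45–10:15, 14:45–16:45.
Callum ∩ Carlos ∩ Oksana: 10:00–10:15, 15:45–16:45.
Restricted to 08:45–16:45: 10:00–10:15, 15:45–16:45.
Total common minutes: 15 + 60 = 75.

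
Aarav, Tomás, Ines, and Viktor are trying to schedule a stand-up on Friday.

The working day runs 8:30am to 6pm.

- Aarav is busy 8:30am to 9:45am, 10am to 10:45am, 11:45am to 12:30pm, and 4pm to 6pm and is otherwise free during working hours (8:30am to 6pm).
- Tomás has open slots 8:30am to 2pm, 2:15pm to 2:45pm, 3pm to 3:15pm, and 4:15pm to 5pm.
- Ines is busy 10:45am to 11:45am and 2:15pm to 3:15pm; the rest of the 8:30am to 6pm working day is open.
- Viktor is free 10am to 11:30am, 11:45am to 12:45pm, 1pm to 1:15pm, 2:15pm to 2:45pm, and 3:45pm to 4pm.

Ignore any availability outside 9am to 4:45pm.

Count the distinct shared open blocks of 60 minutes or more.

0

Aarav free within 08:30–18:00: 09:45–10:00, 10:45–11:45, 12:30–16:00.
Ines free within 08:30–18:00: 08:30–10:45, 11:45–14:15, 15:15–18:00.
Aarav ∩ Tomás: 09:45–10:00, 10:45–11:45, 12:30–14:00, 14:15–14:45, 15:00–15:15.
Aarav ∩ Tomás ∩ Ines: 09:45–10:00, 12:30–14:00.
Aarav ∩ Tomás ∩ Ines ∩ Viktor: 12:30–12:45, 13:00–13:15.
Restricted to 09:00–16:45: 12:30–12:45, 13:00–13:15.
Windows ≥ 60 min: (none).
That's 0 windows.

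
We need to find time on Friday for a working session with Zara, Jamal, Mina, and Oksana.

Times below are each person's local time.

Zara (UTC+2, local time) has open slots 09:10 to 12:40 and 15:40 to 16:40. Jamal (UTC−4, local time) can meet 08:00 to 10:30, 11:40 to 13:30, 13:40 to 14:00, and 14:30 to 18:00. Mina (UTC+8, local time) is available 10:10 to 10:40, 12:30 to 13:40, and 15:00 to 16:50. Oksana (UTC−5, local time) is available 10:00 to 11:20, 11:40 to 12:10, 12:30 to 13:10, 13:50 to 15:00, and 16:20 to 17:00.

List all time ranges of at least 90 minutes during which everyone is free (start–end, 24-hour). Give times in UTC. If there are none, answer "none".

none

Zara → UTC: 07:10–10:40, 13:40–14:40.
Jamal → UTC: 12:00–14:30, 15:40–17:30, 17:40–18:00, 18:30–22:00.
Mina → UTC: 02:10–02:40, 04:30–05:40, 07:00–08:50.
Oksana → UTC: 15:00–16:20, 16:40–17:10, 17:30–18:10, 18:50–20:00, 21:20–22:00.
Zara ∩ Jamal: 13:40–14:30.
Zara ∩ Jamal ∩ Mina: (none).
Zara ∩ Jamal ∩ Mina ∩ Oksana: (none).
Windows ≥ 90 min: (none).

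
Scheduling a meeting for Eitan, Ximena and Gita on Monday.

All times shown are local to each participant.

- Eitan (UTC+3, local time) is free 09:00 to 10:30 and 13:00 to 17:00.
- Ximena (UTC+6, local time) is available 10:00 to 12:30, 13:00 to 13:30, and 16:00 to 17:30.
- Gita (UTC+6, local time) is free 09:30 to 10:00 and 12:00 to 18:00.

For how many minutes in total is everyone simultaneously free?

Eitan → UTC: 06:00–07:30, 10:00–14:00.
Ximena → UTC: 04:00–06:30, 07:00–07:30, 10:00–11:30.
Gita → UTC: 03:30–04:00, 06:00–12:00.
Eitan ∩ Ximena: 06:00–06:30, 07:00–07:30, 10:00–11:30.
Eitan ∩ Ximena ∩ Gita: 06:00–06:30, 07:00–07:30, 10:00–11:30.
Total common minutes: 30 + 30 + 90 = 150.

150 minutes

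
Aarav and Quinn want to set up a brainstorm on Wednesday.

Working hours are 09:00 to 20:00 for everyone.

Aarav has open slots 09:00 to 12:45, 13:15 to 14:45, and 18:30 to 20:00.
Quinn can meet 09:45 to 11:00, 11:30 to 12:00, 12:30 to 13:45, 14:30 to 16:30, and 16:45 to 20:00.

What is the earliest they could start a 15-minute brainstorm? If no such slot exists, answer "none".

09:45

Aarav ∩ Quinn: 09:45–11:00, 11:30–12:00, 12:30–12:45, 13:15–13:45, 14:30–14:45, 18:30–20:00.
Windows ≥ 15 min: 09:45–11:00, 11:30–12:00, 12:30–12:45, 13:15–13:45, 14:30–14:45, 18:30–20:00.
Earliest such window starts at 09:45.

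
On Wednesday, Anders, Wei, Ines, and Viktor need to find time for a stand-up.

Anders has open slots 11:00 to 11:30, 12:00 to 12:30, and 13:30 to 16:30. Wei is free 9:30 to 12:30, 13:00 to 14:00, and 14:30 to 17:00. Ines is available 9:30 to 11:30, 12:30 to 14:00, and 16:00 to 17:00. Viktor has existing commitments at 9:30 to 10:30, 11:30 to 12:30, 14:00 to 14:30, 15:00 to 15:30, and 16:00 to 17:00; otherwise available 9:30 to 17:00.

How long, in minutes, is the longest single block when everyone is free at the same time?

Viktor free within 09:30–17:00: 10:30–11:30, 12:30–14:00, 14:30–15:00, 15:30–16:00.
Anders ∩ Wei: 11:00–11:30, 12:00–12:30, 13:30–14:00, 14:30–16:30.
Anders ∩ Wei ∩ Ines: 11:00–11:30, 13:30–14:00, 16:00–16:30.
Anders ∩ Wei ∩ Ines ∩ Viktor: 11:00–11:30, 13:30–14:00.
Common window lengths: 30, 30 min; longest is 30.

30 minutes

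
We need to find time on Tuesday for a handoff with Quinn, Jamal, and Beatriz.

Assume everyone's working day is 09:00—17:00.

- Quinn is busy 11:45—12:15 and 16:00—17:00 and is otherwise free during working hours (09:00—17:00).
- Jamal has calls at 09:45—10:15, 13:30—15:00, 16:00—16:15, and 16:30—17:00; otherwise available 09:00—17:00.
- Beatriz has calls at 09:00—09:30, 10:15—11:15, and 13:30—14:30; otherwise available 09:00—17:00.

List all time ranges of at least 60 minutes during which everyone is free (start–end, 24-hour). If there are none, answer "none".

12:15–13:30, 15:00–16:00

Quinn free within 09:00–17:00: 09:00–11:45, 12:15–16:00.
Jamal free within 09:00–17:00: 09:00–09:45, 10:15–13:30, 15:00–16:00, 16:15–16:30.
Beatriz free within 09:00–17:00: 09:30–10:15, 11:15–13:30, 14:30–17:00.
Quinn ∩ Jamal: 09:00–09:45, 10:15–11:45, 12:15–13:30, 15:00–16:00.
Quinn ∩ Jamal ∩ Beatriz: 09:30–09:45, 11:15–11:45, 12:15–13:30, 15:00–16:00.
Windows ≥ 60 min: 12:15–13:30, 15:00–16:00.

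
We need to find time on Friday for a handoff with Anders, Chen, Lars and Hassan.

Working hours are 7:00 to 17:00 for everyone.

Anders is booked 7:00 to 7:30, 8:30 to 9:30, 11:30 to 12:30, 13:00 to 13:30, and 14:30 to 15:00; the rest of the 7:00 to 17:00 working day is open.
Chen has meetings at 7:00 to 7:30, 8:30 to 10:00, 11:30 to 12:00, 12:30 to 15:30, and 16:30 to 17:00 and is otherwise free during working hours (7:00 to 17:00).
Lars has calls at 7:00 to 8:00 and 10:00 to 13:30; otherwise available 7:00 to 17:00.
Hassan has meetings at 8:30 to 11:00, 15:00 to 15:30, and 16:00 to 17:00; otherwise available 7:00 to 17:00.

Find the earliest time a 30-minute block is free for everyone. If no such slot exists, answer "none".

08:00

Anders free within 07:00–17:00: 07:30–08:30, 09:30–11:30, 12:30–13:00, 13:30–14:30, 15:00–17:00.
Chen free within 07:00–17:00: 07:30–08:30, 10:00–11:30, 12:00–12:30, 15:30–16:30.
Lars free within 07:00–17:00: 08:00–10:00, 13:30–17:00.
Hassan free within 07:00–17:00: 07:00–08:30, 11:00–15:00, 15:30–16:00.
Anders ∩ Chen: 07:30–08:30, 10:00–11:30, 15:30–16:30.
Anders ∩ Chen ∩ Lars: 08:00–08:30, 15:30–16:30.
Anders ∩ Chen ∩ Lars ∩ Hassan: 08:00–08:30, 15:30–16:00.
Windows ≥ 30 min: 08:00–08:30, 15:30–16:00.
Earliest such window starts at 08:00.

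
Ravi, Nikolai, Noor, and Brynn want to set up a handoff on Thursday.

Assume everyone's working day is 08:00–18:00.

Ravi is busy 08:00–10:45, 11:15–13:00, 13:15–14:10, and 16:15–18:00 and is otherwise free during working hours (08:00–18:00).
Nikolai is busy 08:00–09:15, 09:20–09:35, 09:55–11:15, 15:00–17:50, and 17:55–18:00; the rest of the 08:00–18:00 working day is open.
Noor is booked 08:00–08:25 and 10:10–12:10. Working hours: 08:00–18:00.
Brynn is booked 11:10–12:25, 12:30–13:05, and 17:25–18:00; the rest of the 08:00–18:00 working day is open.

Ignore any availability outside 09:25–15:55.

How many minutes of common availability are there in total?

Ravi free within 08:00–18:00: 10:45–11:15, 13:00–13:15, 14:10–16:15.
Nikolai free within 08:00–18:00: 09:15–09:20, 09:35–09:55, 11:15–15:00, 17:50–17:55.
Noor free within 08:00–18:00: 08:25–10:10, 12:10–18:00.
Brynn free within 08:00–18:00: 08:00–11:10, 12:25–12:30, 13:05–17:25.
Ravi ∩ Nikolai: 13:00–13:15, 14:10–15:00.
Ravi ∩ Nikolai ∩ Noor: 13:00–13:15, 14:10–15:00.
Ravi ∩ Nikolai ∩ Noor ∩ Brynn: 13:05–13:15, 14:10–15:00.
Restricted to 09:25–15:55: 13:05–13:15, 14:10–15:00.
Total common minutes: 10 + 50 = 60.

60 minutes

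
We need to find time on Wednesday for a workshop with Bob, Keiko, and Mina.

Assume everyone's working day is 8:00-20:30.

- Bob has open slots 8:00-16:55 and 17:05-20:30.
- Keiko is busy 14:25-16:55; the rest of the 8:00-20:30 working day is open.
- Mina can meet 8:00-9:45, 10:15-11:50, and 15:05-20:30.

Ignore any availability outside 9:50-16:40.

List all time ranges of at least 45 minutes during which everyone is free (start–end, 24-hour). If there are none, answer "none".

10:15–11:50

Keiko free within 08:00–20:30: 08:00–14:25, 16:55–20:30.
Bob ∩ Keiko: 08:00–14:25, 17:05–20:30.
Bob ∩ Keiko ∩ Mina: 08:00–09:45, 10:15–11:50, 17:05–20:30.
Restricted to 09:50–16:40: 10:15–11:50.
Windows ≥ 45 min: 10:15–11:50.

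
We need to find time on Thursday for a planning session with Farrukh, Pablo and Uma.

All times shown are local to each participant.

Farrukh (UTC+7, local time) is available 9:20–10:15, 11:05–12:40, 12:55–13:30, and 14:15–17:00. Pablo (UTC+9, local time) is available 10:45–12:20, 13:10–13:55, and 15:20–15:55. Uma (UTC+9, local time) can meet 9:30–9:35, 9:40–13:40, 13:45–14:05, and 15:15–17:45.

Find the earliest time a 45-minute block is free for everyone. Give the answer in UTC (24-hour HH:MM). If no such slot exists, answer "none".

Farrukh → UTC: 02:20–03:15, 04:05–05:40, 05:55–06:30, 07:15–10:00.
Pablo → UTC: 01:45–03:20, 04:10–04:55, 06:20–06:55.
Uma → UTC: 00:30–00:35, 00:40–04:40, 04:45–05:05, 06:15–08:45.
Farrukh ∩ Pablo: 02:20–03:15, 04:10–04:55, 06:20–06:30.
Farrukh ∩ Pablo ∩ Uma: 02:20–03:15, 04:10–04:40, 04:45–04:55, 06:20–06:30.
Windows ≥ 45 min: 02:20–03:15.
Earliest such window starts at 02:20.

02:20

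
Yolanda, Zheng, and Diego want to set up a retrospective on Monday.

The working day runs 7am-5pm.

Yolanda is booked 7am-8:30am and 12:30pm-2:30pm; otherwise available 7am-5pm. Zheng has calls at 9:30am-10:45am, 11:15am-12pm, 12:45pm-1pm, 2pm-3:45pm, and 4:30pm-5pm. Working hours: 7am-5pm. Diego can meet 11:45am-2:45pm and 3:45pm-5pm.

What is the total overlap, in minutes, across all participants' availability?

75 minutes

Yolanda free within 07:00–17:00: 08:30–12:30, 14:30–17:00.
Zheng free within 07:00–17:00: 07:00–09:30, 10:45–11:15, 12:00–12:45, 13:00–14:00, 15:45–16:30.
Yolanda ∩ Zheng: 08:30–09:30, 10:45–11:15, 12:00–12:30, 15:45–16:30.
Yolanda ∩ Zheng ∩ Diego: 12:00–12:30, 15:45–16:30.
Total common minutes: 30 + 45 = 75.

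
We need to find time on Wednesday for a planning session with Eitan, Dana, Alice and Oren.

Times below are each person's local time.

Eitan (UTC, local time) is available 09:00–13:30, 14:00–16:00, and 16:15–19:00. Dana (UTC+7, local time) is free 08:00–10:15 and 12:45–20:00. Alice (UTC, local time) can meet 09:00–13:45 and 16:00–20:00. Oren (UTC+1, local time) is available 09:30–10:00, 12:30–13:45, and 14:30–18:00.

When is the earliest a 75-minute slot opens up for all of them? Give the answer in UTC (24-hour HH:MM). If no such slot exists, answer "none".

11:30

Eitan → UTC: 09:00–13:30, 14:00–16:00, 16:15–19:00.
Dana → UTC: 01:00–03:15, 05:45–13:00.
Alice → UTC: 09:00–13:45, 16:00–20:00.
Oren → UTC: 08:30–09:00, 11:30–12:45, 13:30–17:00.
Eitan ∩ Dana: 09:00–13:00.
Eitan ∩ Dana ∩ Alice: 09:00–13:00.
Eitan ∩ Dana ∩ Alice ∩ Oren: 11:30–12:45.
Windows ≥ 75 min: 11:30–12:45.
Earliest such window starts at 11:30.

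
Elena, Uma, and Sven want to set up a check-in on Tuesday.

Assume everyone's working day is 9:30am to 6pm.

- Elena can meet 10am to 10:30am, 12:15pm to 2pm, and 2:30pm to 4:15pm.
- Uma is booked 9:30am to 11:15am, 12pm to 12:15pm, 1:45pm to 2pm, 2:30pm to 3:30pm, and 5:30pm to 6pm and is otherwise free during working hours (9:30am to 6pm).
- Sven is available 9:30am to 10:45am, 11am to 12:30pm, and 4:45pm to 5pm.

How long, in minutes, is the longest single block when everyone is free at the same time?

15 minutes

Uma free within 09:30–18:00: 11:15–12:00, 12:15–13:45, 14:00–14:30, 15:30–17:30.
Elena ∩ Uma: 12:15–13:45, 15:30–16:15.
Elena ∩ Uma ∩ Sven: 12:15–12:30.
Single common window of 15 minutes.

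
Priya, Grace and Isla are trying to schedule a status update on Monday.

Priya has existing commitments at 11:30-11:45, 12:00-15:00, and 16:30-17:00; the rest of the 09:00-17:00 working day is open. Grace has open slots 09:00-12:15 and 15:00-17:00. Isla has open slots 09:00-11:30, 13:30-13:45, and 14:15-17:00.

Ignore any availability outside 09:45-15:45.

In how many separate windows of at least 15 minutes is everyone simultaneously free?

Priya free within 09:00–17:00: 09:00–11:30, 11:45–12:00, 15:00–16:30.
Priya ∩ Grace: 09:00–11:30, 11:45–12:00, 15:00–16:30.
Priya ∩ Grace ∩ Isla: 09:00–11:30, 15:00–16:30.
Restricted to 09:45–15:45: 09:45–11:30, 15:00–15:45.
Windows ≥ 15 min: 09:45–11:30, 15:00–15:45.
That's 2 windows.

2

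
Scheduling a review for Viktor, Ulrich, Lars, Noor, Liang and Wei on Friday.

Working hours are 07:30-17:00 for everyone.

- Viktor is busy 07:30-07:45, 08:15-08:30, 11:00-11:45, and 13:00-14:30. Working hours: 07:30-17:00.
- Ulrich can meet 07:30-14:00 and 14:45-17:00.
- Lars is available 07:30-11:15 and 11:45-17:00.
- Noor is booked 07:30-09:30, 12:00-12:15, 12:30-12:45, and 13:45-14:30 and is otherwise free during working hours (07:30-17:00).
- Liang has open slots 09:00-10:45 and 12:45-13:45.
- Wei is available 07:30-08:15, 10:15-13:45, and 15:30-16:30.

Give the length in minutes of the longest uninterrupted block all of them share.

30 minutes

Viktor free within 07:30–17:00: 07:45–08:15, 08:30–11:00, 11:45–13:00, 14:30–17:00.
Noor free within 07:30–17:00: 09:30–12:00, 12:15–12:30, 12:45–13:45, 14:30–17:00.
Viktor ∩ Ulrich: 07:45–08:15, 08:30–11:00, 11:45–13:00, 14:45–17:00.
Viktor ∩ Ulrich ∩ Lars: 07:45–08:15, 08:30–11:00, 11:45–13:00, 14:45–17:00.
Viktor ∩ Ulrich ∩ Lars ∩ Noor: 09:30–11:00, 11:45–12:00, 12:15–12:30, 12:45–13:00, 14:45–17:00.
Viktor ∩ Ulrich ∩ Lars ∩ Noor ∩ Liang: 09:30–10:45, 12:45–13:00.
Viktor ∩ Ulrich ∩ Lars ∩ Noor ∩ Liang ∩ Wei: 10:15–10:45, 12:45–13:00.
Common window lengths: 30, 15 min; longest is 30.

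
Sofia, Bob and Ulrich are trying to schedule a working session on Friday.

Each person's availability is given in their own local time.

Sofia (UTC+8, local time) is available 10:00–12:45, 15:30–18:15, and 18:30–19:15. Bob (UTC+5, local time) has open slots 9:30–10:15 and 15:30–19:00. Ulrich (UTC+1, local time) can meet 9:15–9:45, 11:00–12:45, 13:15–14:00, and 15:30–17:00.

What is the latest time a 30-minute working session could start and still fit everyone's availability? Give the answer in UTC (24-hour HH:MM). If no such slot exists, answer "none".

10:45

Sofia → UTC: 02:00–04:45, 07:30–10:15, 10:30–11:15.
Bob → UTC: 04:30–05:15, 10:30–14:00.
Ulrich → UTC: 08:15–08:45, 10:00–11:45, 12:15–13:00, 14:30–16:00.
Sofia ∩ Bob: 04:30–04:45, 10:30–11:15.
Sofia ∩ Bob ∩ Ulrich: 10:30–11:15.
Windows ≥ 30 min: 10:30–11:15.
Latest start in the last window 10:30–11:15 is 11:15 − 30 min = 10:45.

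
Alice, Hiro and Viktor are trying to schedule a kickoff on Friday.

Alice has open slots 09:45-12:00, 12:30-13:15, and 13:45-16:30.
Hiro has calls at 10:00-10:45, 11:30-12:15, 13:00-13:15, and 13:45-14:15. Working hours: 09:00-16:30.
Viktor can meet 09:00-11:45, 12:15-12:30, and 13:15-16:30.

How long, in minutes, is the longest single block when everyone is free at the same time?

Hiro free within 09:00–16:30: 09:00–10:00, 10:45–11:30, 12:15–13:00, 13:15–13:45, 14:15–16:30.
Alice ∩ Hiro: 09:45–10:00, 10:45–11:30, 12:30–13:00, 14:15–16:30.
Alice ∩ Hiro ∩ Viktor: 09:45–10:00, 10:45–11:30, 14:15–16:30.
Common window lengths: 15, 45, 135 min; longest is 135.

135 minutes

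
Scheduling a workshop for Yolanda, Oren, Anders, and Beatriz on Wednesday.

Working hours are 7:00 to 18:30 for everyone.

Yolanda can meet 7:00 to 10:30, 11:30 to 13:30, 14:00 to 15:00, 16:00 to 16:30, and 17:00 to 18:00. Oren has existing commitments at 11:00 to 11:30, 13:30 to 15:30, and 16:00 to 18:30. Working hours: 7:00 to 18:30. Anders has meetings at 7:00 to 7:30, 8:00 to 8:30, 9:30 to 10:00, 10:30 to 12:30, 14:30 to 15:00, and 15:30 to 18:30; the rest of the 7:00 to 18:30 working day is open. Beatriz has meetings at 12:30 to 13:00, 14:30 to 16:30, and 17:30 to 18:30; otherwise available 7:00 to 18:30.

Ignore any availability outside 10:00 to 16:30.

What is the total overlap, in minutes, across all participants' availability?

Oren free within 07:00–18:30: 07:00–11:00, 11:30–13:30, 15:30–16:00.
Anders free within 07:00–18:30: 07:30–08:00, 08:30–09:30, 10:00–10:30, 12:30–14:30, 15:00–15:30.
Beatriz free within 07:00–18:30: 07:00–12:30, 13:00–14:30, 16:30–17:30.
Yolanda ∩ Oren: 07:00–10:30, 11:30–13:30.
Yolanda ∩ Oren ∩ Anders: 07:30–08:00, 08:30–09:30, 10:00–10:30, 12:30–13:30.
Yolanda ∩ Oren ∩ Anders ∩ Beatriz: 07:30–08:00, 08:30–09:30, 10:00–10:30, 13:00–13:30.
Restricted to 10:00–16:30: 10:00–10:30, 13:00–13:30.
Total common minutes: 30 + 30 = 60.

60 minutes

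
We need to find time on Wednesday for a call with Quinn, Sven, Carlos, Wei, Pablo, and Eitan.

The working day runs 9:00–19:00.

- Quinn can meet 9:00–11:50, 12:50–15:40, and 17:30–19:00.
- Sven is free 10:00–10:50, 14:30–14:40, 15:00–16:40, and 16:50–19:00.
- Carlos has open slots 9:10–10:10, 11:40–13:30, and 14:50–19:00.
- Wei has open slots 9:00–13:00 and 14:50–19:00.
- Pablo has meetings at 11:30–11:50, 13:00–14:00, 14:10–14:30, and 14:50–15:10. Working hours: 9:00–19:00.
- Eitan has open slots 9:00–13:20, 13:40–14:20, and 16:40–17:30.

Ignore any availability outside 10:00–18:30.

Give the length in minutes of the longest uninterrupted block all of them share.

10 minutes

Pablo free within 09:00–19:00: 09:00–11:30, 11:50–13:00, 14:00–14:10, 14:30–14:50, 15:10–19:00.
Quinn ∩ Sven: 10:00–10:50, 14:30–14:40, 15:00–15:40, 17:30–19:00.
Quinn ∩ Sven ∩ Carlos: 10:00–10:10, 15:00–15:40, 17:30–19:00.
Quinn ∩ Sven ∩ Carlos ∩ Wei: 10:00–10:10, 15:00–15:40, 17:30–19:00.
Quinn ∩ Sven ∩ Carlos ∩ Wei ∩ Pablo: 10:00–10:10, 15:10–15:40, 17:30–19:00.
Quinn ∩ Sven ∩ Carlos ∩ Wei ∩ Pablo ∩ Eitan: 10:00–10:10.
Restricted to 10:00–18:30: 10:00–10:10.
Single common window of 10 minutes.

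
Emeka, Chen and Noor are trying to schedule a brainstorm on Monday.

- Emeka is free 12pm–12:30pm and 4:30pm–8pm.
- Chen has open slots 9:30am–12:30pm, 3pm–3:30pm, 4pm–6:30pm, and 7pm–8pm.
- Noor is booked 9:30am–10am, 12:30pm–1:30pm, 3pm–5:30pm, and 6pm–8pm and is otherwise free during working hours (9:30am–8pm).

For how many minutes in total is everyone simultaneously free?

60 minutes

Noor free within 09:30–20:00: 10:00–12:30, 13:30–15:00, 17:30–18:00.
Emeka ∩ Chen: 12:00–12:30, 16:30–18:30, 19:00–20:00.
Emeka ∩ Chen ∩ Noor: 12:00–12:30, 17:30–18:00.
Total common minutes: 30 + 30 = 60.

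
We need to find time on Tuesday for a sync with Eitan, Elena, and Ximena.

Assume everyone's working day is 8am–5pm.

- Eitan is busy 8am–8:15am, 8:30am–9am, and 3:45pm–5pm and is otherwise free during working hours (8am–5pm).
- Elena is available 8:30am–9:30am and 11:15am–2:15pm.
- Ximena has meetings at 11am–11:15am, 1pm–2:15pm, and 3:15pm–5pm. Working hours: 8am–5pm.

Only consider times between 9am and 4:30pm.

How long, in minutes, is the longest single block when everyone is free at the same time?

Eitan free within 08:00–17:00: 08:15–08:30, 09:00–15:45.
Ximena free within 08:00–17:00: 08:00–11:00, 11:15–13:00, 14:15–15:15.
Eitan ∩ Elena: 09:00–09:30, 11:15–14:15.
Eitan ∩ Elena ∩ Ximena: 09:00–09:30, 11:15–13:00.
Restricted to 09:00–16:30: 09:00–09:30, 11:15–13:00.
Common window lengths: 30, 105 min; longest is 105.

105 minutes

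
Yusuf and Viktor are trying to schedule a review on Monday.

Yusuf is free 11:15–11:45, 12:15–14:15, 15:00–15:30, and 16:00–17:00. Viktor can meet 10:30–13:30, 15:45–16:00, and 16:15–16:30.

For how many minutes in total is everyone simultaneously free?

120 minutes

Yusuf ∩ Viktor: 11:15–11:45, 12:15–13:30, 16:15–16:30.
Total common minutes: 30 + 75 + 15 = 120.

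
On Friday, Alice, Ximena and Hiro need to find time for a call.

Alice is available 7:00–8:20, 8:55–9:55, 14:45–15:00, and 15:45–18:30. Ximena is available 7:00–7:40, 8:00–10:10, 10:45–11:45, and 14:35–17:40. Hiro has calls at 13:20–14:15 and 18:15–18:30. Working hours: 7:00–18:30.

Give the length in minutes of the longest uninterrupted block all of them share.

Hiro free within 07:00–18:30: 07:00–13:20, 14:15–18:15.
Alice ∩ Ximena: 07:00–07:40, 08:00–08:20, 08:55–09:55, 14:45–15:00, 15:45–17:40.
Alice ∩ Ximena ∩ Hiro: 07:00–07:40, 08:00–08:20, 08:55–09:55, 14:45–15:00, 15:45–17:40.
Common window lengths: 40, 20, 60, 15, 115 min; longest is 115.

115 minutes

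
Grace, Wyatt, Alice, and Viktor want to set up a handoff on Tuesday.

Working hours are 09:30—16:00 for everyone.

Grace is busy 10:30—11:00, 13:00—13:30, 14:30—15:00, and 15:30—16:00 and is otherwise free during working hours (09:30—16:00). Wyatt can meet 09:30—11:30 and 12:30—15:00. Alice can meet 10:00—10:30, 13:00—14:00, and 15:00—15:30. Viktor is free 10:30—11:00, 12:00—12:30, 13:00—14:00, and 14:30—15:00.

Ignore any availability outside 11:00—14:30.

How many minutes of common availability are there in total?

30 minutes

Grace free within 09:30–16:00: 09:30–10:30, 11:00–13:00, 13:30–14:30, 15:00–15:30.
Grace ∩ Wyatt: 09:30–10:30, 11:00–11:30, 12:30–13:00, 13:30–14:30.
Grace ∩ Wyatt ∩ Alice: 10:00–10:30, 13:30–14:00.
Grace ∩ Wyatt ∩ Alice ∩ Viktor: 13:30–14:00.
Restricted to 11:00–14:30: 13:30–14:00.
Total common minutes: 30.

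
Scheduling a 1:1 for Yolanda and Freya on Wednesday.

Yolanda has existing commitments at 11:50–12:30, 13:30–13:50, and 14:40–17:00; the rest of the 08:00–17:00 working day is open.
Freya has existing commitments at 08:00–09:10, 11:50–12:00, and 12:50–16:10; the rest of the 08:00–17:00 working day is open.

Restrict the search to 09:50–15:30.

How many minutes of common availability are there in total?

Yolanda free within 08:00–17:00: 08:00–11:50, 12:30–13:30, 13:50–14:40.
Freya free within 08:00–17:00: 09:10–11:50, 12:00–12:50, 16:10–17:00.
Yolanda ∩ Freya: 09:10–11:50, 12:30–12:50.
Restricted to 09:50–15:30: 09:50–11:50, 12:30–12:50.
Total common minutes: 120 + 20 = 140.

140 minutes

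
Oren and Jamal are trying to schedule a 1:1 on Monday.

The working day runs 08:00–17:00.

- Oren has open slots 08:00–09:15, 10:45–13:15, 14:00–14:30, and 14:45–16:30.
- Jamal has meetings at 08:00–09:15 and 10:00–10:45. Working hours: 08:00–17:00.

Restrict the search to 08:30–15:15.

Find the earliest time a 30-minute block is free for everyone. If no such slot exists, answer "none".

Jamal free within 08:00–17:00: 09:15–10:00, 10:45–17:00.
Oren ∩ Jamal: 10:45–13:15, 14:00–14:30, 14:45–16:30.
Restricted to 08:30–15:15: 10:45–13:15, 14:00–14:30, 14:45–15:15.
Windows ≥ 30 min: 10:45–13:15, 14:00–14:30, 14:45–15:15.
Earliest such window starts at 10:45.

10:45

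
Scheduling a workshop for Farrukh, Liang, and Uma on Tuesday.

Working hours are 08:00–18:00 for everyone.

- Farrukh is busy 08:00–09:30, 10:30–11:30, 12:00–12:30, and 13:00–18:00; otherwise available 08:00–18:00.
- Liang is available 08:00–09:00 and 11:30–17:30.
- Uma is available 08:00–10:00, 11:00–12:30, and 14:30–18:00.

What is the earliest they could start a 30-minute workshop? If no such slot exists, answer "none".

Farrukh free within 08:00–18:00: 09:30–10:30, 11:30–12:00, 12:30–13:00.
Farrukh ∩ Liang: 11:30–12:00, 12:30–13:00.
Farrukh ∩ Liang ∩ Uma: 11:30–12:00.
Windows ≥ 30 min: 11:30–12:00.
Earliest such window starts at 11:30.

11:30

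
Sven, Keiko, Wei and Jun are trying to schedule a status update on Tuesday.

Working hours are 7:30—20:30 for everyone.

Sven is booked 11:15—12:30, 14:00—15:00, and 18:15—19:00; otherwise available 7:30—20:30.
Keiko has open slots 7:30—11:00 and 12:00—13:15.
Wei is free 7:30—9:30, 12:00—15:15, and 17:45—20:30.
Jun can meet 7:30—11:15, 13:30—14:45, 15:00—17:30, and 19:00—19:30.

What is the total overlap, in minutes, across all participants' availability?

120 minutes

Sven free within 07:30–20:30: 07:30–11:15, 12:30–14:00, 15:00–18:15, 19:00–20:30.
Sven ∩ Keiko: 07:30–11:00, 12:30–13:15.
Sven ∩ Keiko ∩ Wei: 07:30–09:30, 12:30–13:15.
Sven ∩ Keiko ∩ Wei ∩ Jun: 07:30–09:30.
Total common minutes: 120.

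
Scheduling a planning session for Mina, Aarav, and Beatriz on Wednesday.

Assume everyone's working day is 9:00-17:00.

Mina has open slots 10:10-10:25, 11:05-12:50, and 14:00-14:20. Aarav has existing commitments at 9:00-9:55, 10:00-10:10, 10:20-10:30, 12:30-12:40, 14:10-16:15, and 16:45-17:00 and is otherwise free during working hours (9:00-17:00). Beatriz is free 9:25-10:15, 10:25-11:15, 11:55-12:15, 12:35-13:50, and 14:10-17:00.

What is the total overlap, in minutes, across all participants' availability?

45 minutes

Aarav free within 09:00–17:00: 09:55–10:00, 10:10–10:20, 10:30–12:30, 12:40–14:10, 16:15–16:45.
Mina ∩ Aarav: 10:10–10:20, 11:05–12:30, 12:40–12:50, 14:00–14:10.
Mina ∩ Aarav ∩ Beatriz: 10:10–10:15, 11:05–11:15, 11:55–12:15, 12:40–12:50.
Total common minutes: 5 + 10 + 20 + 10 = 45.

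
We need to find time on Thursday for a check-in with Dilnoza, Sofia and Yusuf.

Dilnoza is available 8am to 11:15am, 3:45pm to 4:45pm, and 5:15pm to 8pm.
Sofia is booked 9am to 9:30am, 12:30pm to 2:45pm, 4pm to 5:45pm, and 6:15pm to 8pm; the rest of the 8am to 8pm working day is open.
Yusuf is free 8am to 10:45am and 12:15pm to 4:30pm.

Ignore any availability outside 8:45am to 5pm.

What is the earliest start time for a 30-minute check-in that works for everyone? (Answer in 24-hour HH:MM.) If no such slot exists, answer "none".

09:30

Sofia free within 08:00–20:00: 08:00–09:00, 09:30–12:30, 14:45–16:00, 17:45–18:15.
Dilnoza ∩ Sofia: 08:00–09:00, 09:30–11:15, 15:45–16:00, 17:45–18:15.
Dilnoza ∩ Sofia ∩ Yusuf: 08:00–09:00, 09:30–10:45, 15:45–16:00.
Restricted to 08:45–17:00: 08:45–09:00, 09:30–10:45, 15:45–16:00.
Windows ≥ 30 min: 09:30–10:45.
Earliest such window starts at 09:30.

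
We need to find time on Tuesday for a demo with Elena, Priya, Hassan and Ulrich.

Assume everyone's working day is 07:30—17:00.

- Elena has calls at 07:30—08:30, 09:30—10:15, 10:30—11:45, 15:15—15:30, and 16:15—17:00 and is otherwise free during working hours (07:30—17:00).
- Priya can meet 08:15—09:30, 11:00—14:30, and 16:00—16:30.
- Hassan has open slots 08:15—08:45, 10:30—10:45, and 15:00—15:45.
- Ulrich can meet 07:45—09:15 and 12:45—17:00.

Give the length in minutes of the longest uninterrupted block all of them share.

Elena free within 07:30–17:00: 08:30–09:30, 10:15–10:30, 11:45–15:15, 15:30–16:15.
Elena ∩ Priya: 08:30–09:30, 11:45–14:30, 16:00–16:15.
Elena ∩ Priya ∩ Hassan: 08:30–08:45.
Elena ∩ Priya ∩ Hassan ∩ Ulrich: 08:30–08:45.
Single common window of 15 minutes.

15 minutes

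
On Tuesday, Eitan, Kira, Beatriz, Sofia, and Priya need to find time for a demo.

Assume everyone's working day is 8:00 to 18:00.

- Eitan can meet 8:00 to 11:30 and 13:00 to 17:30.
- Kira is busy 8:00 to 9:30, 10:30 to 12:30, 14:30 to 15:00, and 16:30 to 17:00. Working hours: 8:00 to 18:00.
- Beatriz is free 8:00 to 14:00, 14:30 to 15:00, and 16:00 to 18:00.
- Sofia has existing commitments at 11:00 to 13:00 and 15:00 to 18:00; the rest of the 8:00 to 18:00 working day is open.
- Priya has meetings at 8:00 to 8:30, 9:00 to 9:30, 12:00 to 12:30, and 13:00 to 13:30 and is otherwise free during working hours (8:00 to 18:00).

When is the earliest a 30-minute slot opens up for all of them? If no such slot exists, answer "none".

Kira free within 08:00–18:00: 09:30–10:30, 12:30–14:30, 15:00–16:30, 17:00–18:00.
Sofia free within 08:00–18:00: 08:00–11:00, 13:00–15:00.
Priya free within 08:00–18:00: 08:30–09:00, 09:30–12:00, 12:30–13:00, 13:30–18:00.
Eitan ∩ Kira: 09:30–10:30, 13:00–14:30, 15:00–16:30, 17:00–17:30.
Eitan ∩ Kira ∩ Beatriz: 09:30–10:30, 13:00–14:00, 16:00–16:30, 17:00–17:30.
Eitan ∩ Kira ∩ Beatriz ∩ Sofia: 09:30–10:30, 13:00–14:00.
Eitan ∩ Kira ∩ Beatriz ∩ Sofia ∩ Priya: 09:30–10:30, 13:30–14:00.
Windows ≥ 30 min: 09:30–10:30, 13:30–14:00.
Earliest such window starts at 09:30.

09:30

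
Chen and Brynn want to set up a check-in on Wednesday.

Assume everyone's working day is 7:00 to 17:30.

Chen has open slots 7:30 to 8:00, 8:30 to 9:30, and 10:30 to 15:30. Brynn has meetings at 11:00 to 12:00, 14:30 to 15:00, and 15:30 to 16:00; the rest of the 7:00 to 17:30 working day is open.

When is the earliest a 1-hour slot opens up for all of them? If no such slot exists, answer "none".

Brynn free within 07:00–17:30: 07:00–11:00, 12:00–14:30, 15:00–15:30, 16:00–17:30.
Chen ∩ Brynn: 07:30–08:00, 08:30–09:30, 10:30–11:00, 12:00–14:30, 15:00–15:30.
Windows ≥ 60 min: 08:30–09:30, 12:00–14:30.
Earliest such window starts at 08:30.

08:30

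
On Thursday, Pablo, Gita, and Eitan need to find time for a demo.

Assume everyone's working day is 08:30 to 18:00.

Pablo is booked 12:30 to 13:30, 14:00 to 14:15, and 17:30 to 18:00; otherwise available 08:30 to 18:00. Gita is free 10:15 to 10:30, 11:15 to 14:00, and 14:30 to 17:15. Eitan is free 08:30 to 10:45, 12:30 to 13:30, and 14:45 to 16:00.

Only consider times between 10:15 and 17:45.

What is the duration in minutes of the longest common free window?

75 minutes

Pablo free within 08:30–18:00: 08:30–12:30, 13:30–14:00, 14:15–17:30.
Pablo ∩ Gita: 10:15–10:30, 11:15–12:30, 13:30–14:00, 14:30–17:15.
Pablo ∩ Gita ∩ Eitan: 10:15–10:30, 14:45–16:00.
Restricted to 10:15–17:45: 10:15–10:30, 14:45–16:00.
Common window lengths: 15, 75 min; longest is 75.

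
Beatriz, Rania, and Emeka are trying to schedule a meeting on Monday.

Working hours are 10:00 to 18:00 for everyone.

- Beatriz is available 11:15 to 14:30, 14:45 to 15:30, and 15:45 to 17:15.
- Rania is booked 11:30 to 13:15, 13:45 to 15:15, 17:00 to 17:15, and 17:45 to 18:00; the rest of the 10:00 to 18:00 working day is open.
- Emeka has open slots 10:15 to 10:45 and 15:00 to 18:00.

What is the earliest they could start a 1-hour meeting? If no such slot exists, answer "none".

Rania free within 10:00–18:00: 10:00–11:30, 13:15–13:45, 15:15–17:00, 17:15–17:45.
Beatriz ∩ Rania: 11:15–11:30, 13:15–13:45, 15:15–15:30, 15:45–17:00.
Beatriz ∩ Rania ∩ Emeka: 15:15–15:30, 15:45–17:00.
Windows ≥ 60 min: 15:45–17:00.
Earliest such window starts at 15:45.

15:45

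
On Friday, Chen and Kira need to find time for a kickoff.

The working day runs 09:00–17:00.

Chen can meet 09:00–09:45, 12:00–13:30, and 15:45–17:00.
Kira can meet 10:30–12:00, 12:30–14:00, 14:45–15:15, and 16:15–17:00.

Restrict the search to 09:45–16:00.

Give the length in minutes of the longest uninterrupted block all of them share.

60 minutes

Chen ∩ Kira: 12:30–13:30, 16:15–17:00.
Restricted to 09:45–16:00: 12:30–13:30.
Single common window of 60 minutes.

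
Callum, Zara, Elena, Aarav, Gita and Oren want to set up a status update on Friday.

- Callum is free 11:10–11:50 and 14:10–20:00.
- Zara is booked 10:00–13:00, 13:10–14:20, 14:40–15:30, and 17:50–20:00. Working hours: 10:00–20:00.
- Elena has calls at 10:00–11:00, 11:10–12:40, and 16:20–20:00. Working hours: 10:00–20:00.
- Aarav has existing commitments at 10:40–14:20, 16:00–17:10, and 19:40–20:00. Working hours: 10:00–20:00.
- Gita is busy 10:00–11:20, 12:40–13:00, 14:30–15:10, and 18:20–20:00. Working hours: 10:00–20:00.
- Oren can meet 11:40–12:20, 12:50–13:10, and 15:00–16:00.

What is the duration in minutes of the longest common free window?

30 minutes

Zara free within 10:00–20:00: 13:00–13:10, 14:20–14:40, 15:30–17:50.
Elena free within 10:00–20:00: 11:00–11:10, 12:40–16:20.
Aarav free within 10:00–20:00: 10:00–10:40, 14:20–16:00, 17:10–19:40.
Gita free within 10:00–20:00: 11:20–12:40, 13:00–14:30, 15:10–18:20.
Callum ∩ Zara: 14:20–14:40, 15:30–17:50.
Callum ∩ Zara ∩ Elena: 14:20–14:40, 15:30–16:20.
Callum ∩ Zara ∩ Elena ∩ Aarav: 14:20–14:40, 15:30–16:00.
Callum ∩ Zara ∩ Elena ∩ Aarav ∩ Gita: 14:20–14:30, 15:30–16:00.
Callum ∩ Zara ∩ Elena ∩ Aarav ∩ Gita ∩ Oren: 15:30–16:00.
Single common window of 30 minutes.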